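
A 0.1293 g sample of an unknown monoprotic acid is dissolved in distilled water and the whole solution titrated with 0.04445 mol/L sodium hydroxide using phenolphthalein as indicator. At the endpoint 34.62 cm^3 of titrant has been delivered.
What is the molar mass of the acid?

84.02 g/mol

n(NaOH) = 0.03462 L × 0.04445 mol/L = 1.539 × 10^-3 mol
n(HA) = 1.539 × 10^-3 mol (1:1 ratio)
M = m / n = 0.1293 g / 1.539 × 10^-3 mol = 84.02 g/mol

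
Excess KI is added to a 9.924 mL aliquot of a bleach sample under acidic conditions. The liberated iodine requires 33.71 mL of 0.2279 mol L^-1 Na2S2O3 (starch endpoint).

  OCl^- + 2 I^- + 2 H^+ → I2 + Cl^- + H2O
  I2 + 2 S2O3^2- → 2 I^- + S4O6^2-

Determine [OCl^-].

0.3871 mol/L

n(S2O3^2-) = 0.03371 × 0.2279 = 7.683 × 10^-3 mol
n(I2) = n(S2O3^2-)/2 = 3.841 × 10^-3 mol
n(OCl^-) in the aliquot = 3.841 × 10^-3 mol (1:1 ratio)
[OCl^-] = 3.841 × 10^-3 / 0.009924 = 0.3871 mol/L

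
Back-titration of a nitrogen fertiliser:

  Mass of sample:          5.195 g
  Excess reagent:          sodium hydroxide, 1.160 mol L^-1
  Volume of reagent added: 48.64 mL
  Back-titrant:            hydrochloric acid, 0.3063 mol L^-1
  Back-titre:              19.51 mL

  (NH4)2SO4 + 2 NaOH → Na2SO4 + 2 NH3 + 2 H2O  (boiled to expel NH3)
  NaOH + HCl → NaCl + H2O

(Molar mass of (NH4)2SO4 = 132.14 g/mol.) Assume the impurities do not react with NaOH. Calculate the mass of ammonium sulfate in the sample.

n(NaOH) added = 0.04864 × 1.160 = 0.05642 mol
n(HCl) used in back-titration = 0.01951 × 0.3063 = 5.976 × 10^-3 mol
n(NaOH) left over = 5.976 × 10^-3 mol (1:1 ratio)
n(NaOH) consumed by analyte = 0.05642 − 5.976 × 10^-3 = 0.05045 mol
From the 1:2 ratio, n((NH4)2SO4) = 1/2 × 0.05045 = 0.02522 mol
mass of (NH4)2SO4 = 0.02522 × 132.14 = 3.333 g

3.333 g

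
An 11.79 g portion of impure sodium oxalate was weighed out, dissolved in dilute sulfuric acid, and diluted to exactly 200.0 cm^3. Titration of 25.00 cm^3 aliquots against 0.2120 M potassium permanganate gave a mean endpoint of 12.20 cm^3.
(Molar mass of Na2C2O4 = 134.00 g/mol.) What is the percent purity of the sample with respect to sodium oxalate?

58.79 %

2 MnO4^- + 5 C2O4^2- + 16 H^+ → 2 Mn^2+ + 10 CO2 + 8 H2O
n(KMnO4) per titration = 0.01220 × 0.2120 = 2.586 × 10^-3 mol
From the 5:2 ratio, n(Na2C2O4) in each aliquot = 5/2 × 2.586 × 10^-3 = 6.466 × 10^-3 mol
n(Na2C2O4) in the whole flask = 6.466 × 10^-3 × 200.0/25.00 = 0.05173 mol
mass of Na2C2O4 = 0.05173 × 134.00 = 6.932 g
% Na2C2O4 = 6.932 / 11.79 × 100 = 58.79 %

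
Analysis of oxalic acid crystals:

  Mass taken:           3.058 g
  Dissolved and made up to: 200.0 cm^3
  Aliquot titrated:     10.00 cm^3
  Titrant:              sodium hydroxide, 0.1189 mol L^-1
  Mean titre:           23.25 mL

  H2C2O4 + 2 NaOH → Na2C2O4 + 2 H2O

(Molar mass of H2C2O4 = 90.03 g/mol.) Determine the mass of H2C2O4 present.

n(NaOH) per titration = 0.02325 × 0.1189 = 2.764 × 10^-3 mol
From the 1:2 ratio, n(H2C2O4) in each aliquot = 1/2 × 2.764 × 10^-3 = 1.382 × 10^-3 mol
n(H2C2O4) in the whole flask = 1.382 × 10^-3 × 200.0/10.00 = 0.02764 mol
mass of H2C2O4 = 0.02764 × 90.03 = 2.489 g

2.489 g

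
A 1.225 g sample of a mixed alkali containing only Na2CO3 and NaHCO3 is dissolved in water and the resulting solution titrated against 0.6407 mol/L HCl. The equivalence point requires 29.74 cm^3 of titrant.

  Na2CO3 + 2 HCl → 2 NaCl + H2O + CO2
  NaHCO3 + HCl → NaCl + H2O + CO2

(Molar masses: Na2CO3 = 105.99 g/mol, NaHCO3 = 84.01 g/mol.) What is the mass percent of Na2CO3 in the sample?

n(HCl) = 0.02974 × 0.6407 = 0.01905 mol
Let x = n(Na2CO3), y = n(NaHCO3).
Titrant: 2x + 1y = 0.01905;  mass: 105.99x + 84.01y = 1.225
Solving, x = 6.058 × 10^-3 mol, y = 6.939 × 10^-3 mol
mass of Na2CO3 = 6.058 × 10^-3 × 105.99 = 0.6421 g
% Na2CO3 = 0.6421 / 1.225 × 100 = 52.41 %

52.41 %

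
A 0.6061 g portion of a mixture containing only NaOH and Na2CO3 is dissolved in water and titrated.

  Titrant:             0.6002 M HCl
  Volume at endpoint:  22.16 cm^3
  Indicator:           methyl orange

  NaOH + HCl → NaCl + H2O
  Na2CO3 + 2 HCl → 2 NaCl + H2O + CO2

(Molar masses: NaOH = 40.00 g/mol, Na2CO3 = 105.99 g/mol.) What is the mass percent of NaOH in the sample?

n(HCl) = 0.02216 × 0.6002 = 0.01330 mol
Let x = n(NaOH), y = n(Na2CO3).
Titrant: 1x + 2y = 0.01330;  mass: 40.00x + 105.99y = 0.6061
Solving, x = 7.600 × 10^-3 mol, y = 2.850 × 10^-3 mol
mass of NaOH = 7.600 × 10^-3 × 40.00 = 0.3040 g
% NaOH = 0.3040 / 0.6061 × 100 = 50.15 %

50.15 %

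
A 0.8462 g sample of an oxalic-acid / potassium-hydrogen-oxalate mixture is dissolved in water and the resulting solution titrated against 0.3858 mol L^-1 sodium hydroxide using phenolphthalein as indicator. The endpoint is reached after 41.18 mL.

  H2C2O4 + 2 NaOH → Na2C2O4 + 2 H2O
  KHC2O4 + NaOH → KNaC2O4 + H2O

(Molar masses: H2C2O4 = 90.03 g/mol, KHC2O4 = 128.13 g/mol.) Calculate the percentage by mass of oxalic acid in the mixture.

76.13 %

n(NaOH) = 0.04118 × 0.3858 = 0.01589 mol
Let x = n(H2C2O4), y = n(KHC2O4).
Titrant: 2x + 1y = 0.01589;  mass: 90.03x + 128.13y = 0.8462
Solving, x = 7.155 × 10^-3 mol, y = 1.577 × 10^-3 mol
mass of H2C2O4 = 7.155 × 10^-3 × 90.03 = 0.6442 g
% H2C2O4 = 0.6442 / 0.8462 × 100 = 76.13 %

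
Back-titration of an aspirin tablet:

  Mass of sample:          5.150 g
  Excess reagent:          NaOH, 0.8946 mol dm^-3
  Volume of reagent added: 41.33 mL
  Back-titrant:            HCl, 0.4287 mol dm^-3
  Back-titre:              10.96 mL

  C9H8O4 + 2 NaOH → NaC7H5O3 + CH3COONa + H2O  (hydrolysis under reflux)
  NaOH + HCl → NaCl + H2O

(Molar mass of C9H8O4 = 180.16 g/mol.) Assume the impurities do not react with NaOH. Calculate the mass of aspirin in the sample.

n(NaOH) added = 0.04133 × 0.8946 = 0.03697 mol
n(HCl) used in back-titration = 0.01096 × 0.4287 = 4.699 × 10^-3 mol
n(NaOH) left over = 4.699 × 10^-3 mol (1:1 ratio)
n(NaOH) consumed by analyte = 0.03697 − 4.699 × 10^-3 = 0.03228 mol
From the 1:2 ratio, n(C9H8O4) = 1/2 × 0.03228 = 0.01614 mol
mass of C9H8O4 = 0.01614 × 180.16 = 2.907 g

2.907 g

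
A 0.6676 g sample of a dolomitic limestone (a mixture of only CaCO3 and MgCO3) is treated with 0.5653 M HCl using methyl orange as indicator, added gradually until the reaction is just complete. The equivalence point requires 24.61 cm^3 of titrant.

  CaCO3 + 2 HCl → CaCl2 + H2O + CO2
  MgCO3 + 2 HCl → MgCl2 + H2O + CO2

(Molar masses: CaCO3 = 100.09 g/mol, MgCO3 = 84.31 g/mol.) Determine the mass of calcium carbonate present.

0.5146 g

n(HCl) = 0.02461 × 0.5653 = 0.01391 mol
Let x = n(CaCO3), y = n(MgCO3).
Titrant: 2x + 2y = 0.01391;  mass: 100.09x + 84.31y = 0.6676
Solving, x = 5.142 × 10^-3 mol, y = 1.814 × 10^-3 mol
mass of CaCO3 = 5.142 × 10^-3 × 100.09 = 0.5146 g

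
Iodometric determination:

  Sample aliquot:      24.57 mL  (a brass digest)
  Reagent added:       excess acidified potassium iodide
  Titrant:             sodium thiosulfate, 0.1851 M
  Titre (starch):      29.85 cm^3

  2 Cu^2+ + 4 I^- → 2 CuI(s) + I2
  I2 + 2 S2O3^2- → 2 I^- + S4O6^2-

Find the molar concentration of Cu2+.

n(S2O3^2-) = 0.02985 × 0.1851 = 5.525 × 10^-3 mol
n(I2) = n(S2O3^2-)/2 = 2.763 × 10^-3 mol
From the 2:1 ratio, n(Cu2+) in the aliquot = 2/1 × 2.763 × 10^-3 = 5.525 × 10^-3 mol
[Cu2+] = 5.525 × 10^-3 / 0.02457 = 0.2249 mol/L

0.2249 M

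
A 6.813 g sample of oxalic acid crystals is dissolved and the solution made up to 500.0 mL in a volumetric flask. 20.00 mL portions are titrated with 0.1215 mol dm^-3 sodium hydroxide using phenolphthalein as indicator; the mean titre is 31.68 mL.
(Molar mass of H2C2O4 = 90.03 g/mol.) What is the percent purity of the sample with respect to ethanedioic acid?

H2C2O4 + 2 NaOH → Na2C2O4 + 2 H2O
n(NaOH) per titration = 0.03168 × 0.1215 = 3.849 × 10^-3 mol
From the 1:2 ratio, n(H2C2O4) in each aliquot = 1/2 × 3.849 × 10^-3 = 1.925 × 10^-3 mol
n(H2C2O4) in the whole flask = 1.925 × 10^-3 × 500.0/20.00 = 0.04811 mol
mass of H2C2O4 = 0.04811 × 90.03 = 4.332 g
% H2C2O4 = 4.332 / 6.813 × 100 = 63.58 %

63.58 %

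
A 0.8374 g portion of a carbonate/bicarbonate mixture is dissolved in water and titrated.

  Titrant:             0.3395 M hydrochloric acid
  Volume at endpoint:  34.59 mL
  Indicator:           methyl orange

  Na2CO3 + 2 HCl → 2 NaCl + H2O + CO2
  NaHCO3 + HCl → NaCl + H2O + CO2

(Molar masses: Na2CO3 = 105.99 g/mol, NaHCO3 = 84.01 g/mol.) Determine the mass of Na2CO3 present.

n(HCl) = 0.03459 × 0.3395 = 0.01174 mol
Let x = n(Na2CO3), y = n(NaHCO3).
Titrant: 2x + 1y = 0.01174;  mass: 105.99x + 84.01y = 0.8374
Solving, x = 2.405 × 10^-3 mol, y = 6.934 × 10^-3 mol
mass of Na2CO3 = 2.405 × 10^-3 × 105.99 = 0.2549 g

0.2549 g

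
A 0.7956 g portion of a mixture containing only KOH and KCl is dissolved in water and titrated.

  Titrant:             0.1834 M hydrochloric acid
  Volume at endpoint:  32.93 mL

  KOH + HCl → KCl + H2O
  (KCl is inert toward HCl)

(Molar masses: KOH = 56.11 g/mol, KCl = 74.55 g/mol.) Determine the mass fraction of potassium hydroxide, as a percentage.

n(HCl) = 0.03293 × 0.1834 = 6.039 × 10^-3 mol
Let x = n(KOH), y = n(KCl).
Titrant: 1x = 6.039 × 10^-3;  mass: 56.11x + 74.55y = 0.7956
Solving, x = 6.039 × 10^-3 mol, y = 6.127 × 10^-3 mol
mass of KOH = 6.039 × 10^-3 × 56.11 = 0.3389 g
% KOH = 0.3389 / 0.7956 × 100 = 42.59 %

42.59 %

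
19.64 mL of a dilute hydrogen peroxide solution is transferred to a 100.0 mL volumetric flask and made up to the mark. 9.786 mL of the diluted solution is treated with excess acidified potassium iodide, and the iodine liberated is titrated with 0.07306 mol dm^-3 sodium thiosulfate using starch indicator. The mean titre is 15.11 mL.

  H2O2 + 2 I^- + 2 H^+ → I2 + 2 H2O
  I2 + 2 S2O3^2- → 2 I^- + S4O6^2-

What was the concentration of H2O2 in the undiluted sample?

0.2872 mol/L

n(S2O3^2-) = 0.01511 × 0.07306 = 1.104 × 10^-3 mol
n(I2) = n(S2O3^2-)/2 = 5.520 × 10^-4 mol
n(H2O2) in the aliquot = 5.520 × 10^-4 mol (1:1 ratio)
[H2O2]_dilute = 5.520 × 10^-4 / 0.009786 = 0.05640 mol/L
[H2O2]_original = 0.05640 × 100.0/19.64 = 0.2872 mol/L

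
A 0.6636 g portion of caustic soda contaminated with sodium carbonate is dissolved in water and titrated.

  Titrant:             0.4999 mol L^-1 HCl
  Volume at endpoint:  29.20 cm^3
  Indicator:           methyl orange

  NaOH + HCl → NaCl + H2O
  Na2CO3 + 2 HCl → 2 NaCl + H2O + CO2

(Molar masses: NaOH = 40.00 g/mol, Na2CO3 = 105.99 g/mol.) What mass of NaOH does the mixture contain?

n(HCl) = 0.02920 × 0.4999 = 0.01460 mol
Let x = n(NaOH), y = n(Na2CO3).
Titrant: 1x + 2y = 0.01460;  mass: 40.00x + 105.99y = 0.6636
Solving, x = 8.463 × 10^-3 mol, y = 3.067 × 10^-3 mol
mass of NaOH = 8.463 × 10^-3 × 40.00 = 0.3385 g

0.3385 g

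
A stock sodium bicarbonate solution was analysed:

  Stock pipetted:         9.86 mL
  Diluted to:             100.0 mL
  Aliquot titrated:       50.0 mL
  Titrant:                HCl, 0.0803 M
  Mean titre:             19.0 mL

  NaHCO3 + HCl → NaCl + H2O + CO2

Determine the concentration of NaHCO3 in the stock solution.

n(HCl) = 0.0190 × 0.0803 = 1.53 × 10^-3 mol
n(NaHCO3) in the aliquot = 1.53 × 10^-3 mol (1:1 ratio)
[NaHCO3]_dilute = 1.53 × 10^-3 / 0.0500 = 0.0305 mol/L
Dilution factor = 100.0 / 9.86 = 10.14
[NaHCO3]_stock = 0.0305 × 10.14 = 0.309 mol/L

0.309 M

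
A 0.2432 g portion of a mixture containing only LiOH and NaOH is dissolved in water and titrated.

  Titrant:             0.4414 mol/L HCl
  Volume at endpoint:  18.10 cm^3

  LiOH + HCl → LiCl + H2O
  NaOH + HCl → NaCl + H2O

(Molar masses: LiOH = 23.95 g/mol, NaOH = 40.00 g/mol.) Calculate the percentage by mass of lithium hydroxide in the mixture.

46.86 %

n(HCl) = 0.01810 × 0.4414 = 7.989 × 10^-3 mol
Let x = n(LiOH), y = n(NaOH).
Titrant: 1x + 1y = 7.989 × 10^-3;  mass: 23.95x + 40.00y = 0.2432
Solving, x = 4.758 × 10^-3 mol, y = 3.231 × 10^-3 mol
mass of LiOH = 4.758 × 10^-3 × 23.95 = 0.1140 g
% LiOH = 0.1140 / 0.2432 × 100 = 46.86 %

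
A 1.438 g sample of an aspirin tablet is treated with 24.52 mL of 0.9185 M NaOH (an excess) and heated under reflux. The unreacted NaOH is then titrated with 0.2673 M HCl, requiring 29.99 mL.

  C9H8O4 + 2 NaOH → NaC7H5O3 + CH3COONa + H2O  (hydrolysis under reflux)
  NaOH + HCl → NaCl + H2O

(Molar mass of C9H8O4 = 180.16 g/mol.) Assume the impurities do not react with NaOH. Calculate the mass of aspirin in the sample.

n(NaOH) added = 0.02452 × 0.9185 = 0.02252 mol
n(HCl) used in back-titration = 0.02999 × 0.2673 = 8.016 × 10^-3 mol
n(NaOH) left over = 8.016 × 10^-3 mol (1:1 ratio)
n(NaOH) consumed by analyte = 0.02252 − 8.016 × 10^-3 = 0.01451 mol
From the 1:2 ratio, n(C9H8O4) = 1/2 × 0.01451 = 7.253 × 10^-3 mol
mass of C9H8O4 = 7.253 × 10^-3 × 180.16 = 1.307 g

1.307 g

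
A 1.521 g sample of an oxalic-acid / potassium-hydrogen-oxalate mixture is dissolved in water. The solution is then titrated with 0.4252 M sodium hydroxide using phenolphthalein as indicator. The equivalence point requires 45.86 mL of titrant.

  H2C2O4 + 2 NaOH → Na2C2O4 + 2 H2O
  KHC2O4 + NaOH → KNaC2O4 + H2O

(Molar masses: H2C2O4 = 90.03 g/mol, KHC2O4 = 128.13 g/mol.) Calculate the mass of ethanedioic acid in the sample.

0.5294 g

n(NaOH) = 0.04586 × 0.4252 = 0.01950 mol
Let x = n(H2C2O4), y = n(KHC2O4).
Titrant: 2x + 1y = 0.01950;  mass: 90.03x + 128.13y = 1.521
Solving, x = 5.880 × 10^-3 mol, y = 7.739 × 10^-3 mol
mass of H2C2O4 = 5.880 × 10^-3 × 90.03 = 0.5294 g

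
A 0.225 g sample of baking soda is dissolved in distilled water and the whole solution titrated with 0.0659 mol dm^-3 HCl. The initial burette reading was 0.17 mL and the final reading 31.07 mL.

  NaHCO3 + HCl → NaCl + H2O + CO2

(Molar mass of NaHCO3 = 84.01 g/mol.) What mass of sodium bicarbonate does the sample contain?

0.171 g

n(HCl) = 0.0309 L × 0.0659 mol/L = 2.04 × 10^-3 mol
n(NaHCO3) = 2.04 × 10^-3 mol (1:1 ratio)
mass of NaHCO3 = 2.04 × 10^-3 × 84.01 g/mol = 0.171 g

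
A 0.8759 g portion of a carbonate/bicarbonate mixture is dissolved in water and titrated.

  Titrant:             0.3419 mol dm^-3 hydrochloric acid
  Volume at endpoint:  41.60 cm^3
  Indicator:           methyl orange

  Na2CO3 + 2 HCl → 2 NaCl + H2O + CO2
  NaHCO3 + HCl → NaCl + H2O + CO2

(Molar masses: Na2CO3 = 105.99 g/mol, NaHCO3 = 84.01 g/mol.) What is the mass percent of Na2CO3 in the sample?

62.23 %

n(HCl) = 0.04160 × 0.3419 = 0.01422 mol
Let x = n(Na2CO3), y = n(NaHCO3).
Titrant: 2x + 1y = 0.01422;  mass: 105.99x + 84.01y = 0.8759
Solving, x = 5.142 × 10^-3 mol, y = 3.938 × 10^-3 mol
mass of Na2CO3 = 5.142 × 10^-3 × 105.99 = 0.5450 g
% Na2CO3 = 0.5450 / 0.8759 × 100 = 62.23 %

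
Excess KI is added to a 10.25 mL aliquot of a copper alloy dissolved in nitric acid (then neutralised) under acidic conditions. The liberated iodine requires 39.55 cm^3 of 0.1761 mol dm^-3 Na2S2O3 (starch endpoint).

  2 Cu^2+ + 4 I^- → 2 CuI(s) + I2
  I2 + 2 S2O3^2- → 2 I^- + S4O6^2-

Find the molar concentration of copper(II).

0.6795 mol/L

n(S2O3^2-) = 0.03955 × 0.1761 = 6.965 × 10^-3 mol
n(I2) = n(S2O3^2-)/2 = 3.482 × 10^-3 mol
From the 2:1 ratio, n(Cu2+) in the aliquot = 2/1 × 3.482 × 10^-3 = 6.965 × 10^-3 mol
[Cu2+] = 6.965 × 10^-3 / 0.01025 = 0.6795 mol/L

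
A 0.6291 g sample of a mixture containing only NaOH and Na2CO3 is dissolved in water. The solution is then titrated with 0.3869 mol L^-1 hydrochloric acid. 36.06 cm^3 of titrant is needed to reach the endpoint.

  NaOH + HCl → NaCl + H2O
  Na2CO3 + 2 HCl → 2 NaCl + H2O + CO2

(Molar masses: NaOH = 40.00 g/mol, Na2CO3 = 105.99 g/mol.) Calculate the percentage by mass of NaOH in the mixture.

53.95 %

n(HCl) = 0.03606 × 0.3869 = 0.01395 mol
Let x = n(NaOH), y = n(Na2CO3).
Titrant: 1x + 2y = 0.01395;  mass: 40.00x + 105.99y = 0.6291
Solving, x = 8.485 × 10^-3 mol, y = 2.733 × 10^-3 mol
mass of NaOH = 8.485 × 10^-3 × 40.00 = 0.3394 g
% NaOH = 0.3394 / 0.6291 × 100 = 53.95 %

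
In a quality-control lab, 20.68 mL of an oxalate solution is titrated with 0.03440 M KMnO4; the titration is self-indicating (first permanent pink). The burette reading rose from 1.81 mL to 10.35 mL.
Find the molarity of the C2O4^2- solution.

2 MnO4^- + 5 C2O4^2- + 16 H^+ → 2 Mn^2+ + 10 CO2 + 8 H2O
n(KMnO4) = 0.008540 L × 0.03440 mol/L = 2.938 × 10^-4 mol
From the 5:2 mole ratio, n(C2O4^2-) = 5/2 × 2.938 × 10^-4 = 7.344 × 10^-4 mol
[C2O4^2-] = 7.344 × 10^-4 mol / 0.02068 L = 0.03551 mol/L

0.03551 M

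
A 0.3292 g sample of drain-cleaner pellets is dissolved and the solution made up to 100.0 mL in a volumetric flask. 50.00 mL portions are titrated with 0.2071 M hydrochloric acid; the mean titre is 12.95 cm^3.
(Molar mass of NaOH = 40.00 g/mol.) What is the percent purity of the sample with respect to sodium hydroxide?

NaOH + HCl → NaCl + H2O
n(HCl) per titration = 0.01295 × 0.2071 = 2.682 × 10^-3 mol
n(NaOH) in each aliquot = 2.682 × 10^-3 mol (1:1 ratio)
n(NaOH) in the whole flask = 2.682 × 10^-3 × 100.0/50.00 = 5.364 × 10^-3 mol
mass of NaOH = 5.364 × 10^-3 × 40.00 = 0.2146 g
% NaOH = 0.2146 / 0.3292 × 100 = 65.17 %

65.17 %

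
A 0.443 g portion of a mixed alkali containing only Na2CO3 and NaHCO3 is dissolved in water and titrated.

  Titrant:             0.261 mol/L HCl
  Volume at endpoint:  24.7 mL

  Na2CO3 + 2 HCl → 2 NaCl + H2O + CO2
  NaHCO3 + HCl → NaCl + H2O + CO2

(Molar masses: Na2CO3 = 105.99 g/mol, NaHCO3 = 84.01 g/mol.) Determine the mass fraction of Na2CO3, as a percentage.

38.0 %

n(HCl) = 0.0247 × 0.261 = 6.45 × 10^-3 mol
Let x = n(Na2CO3), y = n(NaHCO3).
Titrant: 2x + 1y = 6.45 × 10^-3;  mass: 105.99x + 84.01y = 0.443
Solving, x = 1.59 × 10^-3 mol, y = 3.27 × 10^-3 mol
mass of Na2CO3 = 1.59 × 10^-3 × 105.99 = 0.168 g
% Na2CO3 = 0.168 / 0.443 × 100 = 38.0 %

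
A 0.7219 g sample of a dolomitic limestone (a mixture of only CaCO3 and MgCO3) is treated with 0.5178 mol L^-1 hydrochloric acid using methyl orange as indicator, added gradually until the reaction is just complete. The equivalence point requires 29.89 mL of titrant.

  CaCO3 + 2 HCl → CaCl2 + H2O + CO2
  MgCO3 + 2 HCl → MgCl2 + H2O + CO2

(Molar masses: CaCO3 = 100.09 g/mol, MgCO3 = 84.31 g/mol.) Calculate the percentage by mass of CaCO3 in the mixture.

n(HCl) = 0.02989 × 0.5178 = 0.01548 mol
Let x = n(CaCO3), y = n(MgCO3).
Titrant: 2x + 2y = 0.01548;  mass: 100.09x + 84.31y = 0.7219
Solving, x = 4.402 × 10^-3 mol, y = 3.336 × 10^-3 mol
mass of CaCO3 = 4.402 × 10^-3 × 100.09 = 0.4406 g
% CaCO3 = 0.4406 / 0.7219 × 100 = 61.03 %

61.03 %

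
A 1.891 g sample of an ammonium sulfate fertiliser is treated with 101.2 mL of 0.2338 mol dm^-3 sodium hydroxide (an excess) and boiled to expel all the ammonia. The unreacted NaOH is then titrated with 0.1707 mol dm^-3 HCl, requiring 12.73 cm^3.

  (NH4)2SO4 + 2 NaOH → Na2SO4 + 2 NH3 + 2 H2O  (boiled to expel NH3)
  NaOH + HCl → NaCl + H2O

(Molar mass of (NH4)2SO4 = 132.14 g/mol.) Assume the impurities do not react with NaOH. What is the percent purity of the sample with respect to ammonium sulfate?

n(NaOH) added = 0.1012 × 0.2338 = 0.02366 mol
n(HCl) used in back-titration = 0.01273 × 0.1707 = 2.173 × 10^-3 mol
n(NaOH) left over = 2.173 × 10^-3 mol (1:1 ratio)
n(NaOH) consumed by analyte = 0.02366 − 2.173 × 10^-3 = 0.02149 mol
From the 1:2 ratio, n((NH4)2SO4) = 1/2 × 0.02149 = 0.01074 mol
mass of (NH4)2SO4 = 0.01074 × 132.14 = 1.420 g
% (NH4)2SO4 = 1.420 / 1.891 × 100 = 75.08 %

75.08 %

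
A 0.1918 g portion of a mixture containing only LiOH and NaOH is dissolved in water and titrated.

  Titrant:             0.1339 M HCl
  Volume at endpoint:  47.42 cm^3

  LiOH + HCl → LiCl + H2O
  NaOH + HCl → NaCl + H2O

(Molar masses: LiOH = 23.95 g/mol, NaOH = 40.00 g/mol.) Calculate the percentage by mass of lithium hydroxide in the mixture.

48.38 %

n(HCl) = 0.04742 × 0.1339 = 6.350 × 10^-3 mol
Let x = n(LiOH), y = n(NaOH).
Titrant: 1x + 1y = 6.350 × 10^-3;  mass: 23.95x + 40.00y = 0.1918
Solving, x = 3.874 × 10^-3 mol, y = 2.475 × 10^-3 mol
mass of LiOH = 3.874 × 10^-3 × 23.95 = 0.09279 g
% LiOH = 0.09279 / 0.1918 × 100 = 48.38 %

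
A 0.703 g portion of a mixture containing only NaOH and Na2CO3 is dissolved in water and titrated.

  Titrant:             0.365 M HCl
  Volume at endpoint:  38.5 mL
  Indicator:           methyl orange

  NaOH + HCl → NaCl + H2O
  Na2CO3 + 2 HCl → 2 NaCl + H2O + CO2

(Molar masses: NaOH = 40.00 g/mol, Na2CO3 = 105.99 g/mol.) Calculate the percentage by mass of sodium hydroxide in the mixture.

18.3 %

n(HCl) = 0.0385 × 0.365 = 0.0141 mol
Let x = n(NaOH), y = n(Na2CO3).
Titrant: 1x + 2y = 0.0141;  mass: 40.00x + 105.99y = 0.703
Solving, x = 3.21 × 10^-3 mol, y = 5.42 × 10^-3 mol
mass of NaOH = 3.21 × 10^-3 × 40.00 = 0.128 g
% NaOH = 0.128 / 0.703 × 100 = 18.3 %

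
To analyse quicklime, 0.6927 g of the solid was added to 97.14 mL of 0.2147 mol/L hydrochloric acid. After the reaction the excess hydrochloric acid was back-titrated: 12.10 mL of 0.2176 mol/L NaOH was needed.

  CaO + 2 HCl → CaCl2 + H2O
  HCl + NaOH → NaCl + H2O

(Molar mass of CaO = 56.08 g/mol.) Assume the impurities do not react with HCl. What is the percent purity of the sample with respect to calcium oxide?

n(HCl) added = 0.09714 × 0.2147 = 0.02086 mol
n(NaOH) used in back-titration = 0.01210 × 0.2176 = 2.633 × 10^-3 mol
n(HCl) left over = 2.633 × 10^-3 mol (1:1 ratio)
n(HCl) consumed by analyte = 0.02086 − 2.633 × 10^-3 = 0.01822 mol
From the 1:2 ratio, n(CaO) = 1/2 × 0.01822 = 9.111 × 10^-3 mol
mass of CaO = 9.111 × 10^-3 × 56.08 = 0.5110 g
% CaO = 0.5110 / 0.6927 × 100 = 73.77 %

73.77 %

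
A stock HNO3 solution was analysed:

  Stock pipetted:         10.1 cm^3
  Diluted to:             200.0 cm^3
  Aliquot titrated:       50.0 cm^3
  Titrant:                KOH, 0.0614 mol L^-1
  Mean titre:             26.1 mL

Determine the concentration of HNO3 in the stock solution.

HNO3 + KOH → KNO3 + H2O
n(KOH) = 0.0261 × 0.0614 = 1.60 × 10^-3 mol
n(HNO3) in the aliquot = 1.60 × 10^-3 mol (1:1 ratio)
[HNO3]_dilute = 1.60 × 10^-3 / 0.0500 = 0.0321 mol/L
Dilution factor = 200.0 / 10.1 = 19.80
[HNO3]_stock = 0.0321 × 19.80 = 0.635 mol/L

0.635 mol/L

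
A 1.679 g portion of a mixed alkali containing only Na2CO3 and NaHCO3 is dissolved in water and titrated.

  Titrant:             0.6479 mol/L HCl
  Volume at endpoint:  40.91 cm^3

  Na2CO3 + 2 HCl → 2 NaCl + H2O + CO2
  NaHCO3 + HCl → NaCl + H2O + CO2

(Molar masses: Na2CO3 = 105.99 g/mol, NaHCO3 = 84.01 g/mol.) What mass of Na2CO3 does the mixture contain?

n(HCl) = 0.04091 × 0.6479 = 0.02651 mol
Let x = n(Na2CO3), y = n(NaHCO3).
Titrant: 2x + 1y = 0.02651;  mass: 105.99x + 84.01y = 1.679
Solving, x = 8.830 × 10^-3 mol, y = 8.845 × 10^-3 mol
mass of Na2CO3 = 8.830 × 10^-3 × 105.99 = 0.9359 g

0.9359 g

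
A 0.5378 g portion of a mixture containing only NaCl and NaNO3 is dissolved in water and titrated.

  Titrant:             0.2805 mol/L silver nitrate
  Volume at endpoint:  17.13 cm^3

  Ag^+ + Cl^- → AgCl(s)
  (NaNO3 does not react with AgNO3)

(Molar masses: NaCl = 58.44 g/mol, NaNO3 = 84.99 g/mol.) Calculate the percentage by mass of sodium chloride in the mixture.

n(AgNO3) = 0.01713 × 0.2805 = 4.805 × 10^-3 mol
Let x = n(NaCl), y = n(NaNO3).
Titrant: 1x = 4.805 × 10^-3;  mass: 58.44x + 84.99y = 0.5378
Solving, x = 4.805 × 10^-3 mol, y = 3.024 × 10^-3 mol
mass of NaCl = 4.805 × 10^-3 × 58.44 = 0.2808 g
% NaCl = 0.2808 / 0.5378 × 100 = 52.21 %

52.21 %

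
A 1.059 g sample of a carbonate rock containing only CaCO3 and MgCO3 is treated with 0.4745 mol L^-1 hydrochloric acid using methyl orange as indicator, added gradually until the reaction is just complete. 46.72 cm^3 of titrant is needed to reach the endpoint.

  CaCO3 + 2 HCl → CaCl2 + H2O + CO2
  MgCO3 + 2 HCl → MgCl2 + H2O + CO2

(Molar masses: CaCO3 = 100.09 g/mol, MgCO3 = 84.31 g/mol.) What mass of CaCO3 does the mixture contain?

n(HCl) = 0.04672 × 0.4745 = 0.02217 mol
Let x = n(CaCO3), y = n(MgCO3).
Titrant: 2x + 2y = 0.02217;  mass: 100.09x + 84.31y = 1.059
Solving, x = 7.889 × 10^-3 mol, y = 3.196 × 10^-3 mol
mass of CaCO3 = 7.889 × 10^-3 × 100.09 = 0.7896 g

0.7896 g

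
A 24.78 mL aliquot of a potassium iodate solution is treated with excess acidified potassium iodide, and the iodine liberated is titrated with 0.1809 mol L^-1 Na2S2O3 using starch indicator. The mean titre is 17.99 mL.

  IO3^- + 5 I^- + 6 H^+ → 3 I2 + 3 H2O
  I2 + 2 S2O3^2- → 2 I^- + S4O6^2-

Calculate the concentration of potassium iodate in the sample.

0.02189 mol/L

n(S2O3^2-) = 0.01799 × 0.1809 = 3.254 × 10^-3 mol
n(I2) = n(S2O3^2-)/2 = 1.627 × 10^-3 mol
From the 1:3 ratio, n(IO3^-) in the aliquot = 1/3 × 1.627 × 10^-3 = 5.424 × 10^-4 mol
[IO3^-] = 5.424 × 10^-4 / 0.02478 = 0.02189 mol/L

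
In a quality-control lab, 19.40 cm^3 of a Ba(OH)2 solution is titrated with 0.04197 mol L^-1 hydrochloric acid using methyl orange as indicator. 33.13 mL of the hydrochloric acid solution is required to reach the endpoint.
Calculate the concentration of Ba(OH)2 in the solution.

Ba(OH)2 + 2 HCl → BaCl2 + 2 H2O
n(HCl) = 0.03313 L × 0.04197 mol/L = 1.390 × 10^-3 mol
From the 1:2 mole ratio, n(Ba(OH)2) = 1/2 × 1.390 × 10^-3 = 6.952 × 10^-4 mol
[Ba(OH)2] = 6.952 × 10^-4 mol / 0.01940 L = 0.03584 mol/L

0.03584 mol/L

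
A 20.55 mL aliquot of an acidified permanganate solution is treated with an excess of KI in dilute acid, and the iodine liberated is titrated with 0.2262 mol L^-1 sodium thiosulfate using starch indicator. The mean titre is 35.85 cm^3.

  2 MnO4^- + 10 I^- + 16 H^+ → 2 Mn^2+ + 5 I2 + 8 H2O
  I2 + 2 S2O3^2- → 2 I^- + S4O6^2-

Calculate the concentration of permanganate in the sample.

n(S2O3^2-) = 0.03585 × 0.2262 = 8.109 × 10^-3 mol
n(I2) = n(S2O3^2-)/2 = 4.055 × 10^-3 mol
From the 2:5 ratio, n(MnO4^-) in the aliquot = 2/5 × 4.055 × 10^-3 = 1.622 × 10^-3 mol
[MnO4^-] = 1.622 × 10^-3 / 0.02055 = 0.07892 mol/L

0.07892 mol/L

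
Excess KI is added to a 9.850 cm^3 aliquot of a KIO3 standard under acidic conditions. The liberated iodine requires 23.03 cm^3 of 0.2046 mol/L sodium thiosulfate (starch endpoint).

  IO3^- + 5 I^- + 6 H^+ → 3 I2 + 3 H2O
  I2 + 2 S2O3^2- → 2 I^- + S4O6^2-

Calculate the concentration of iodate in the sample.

n(S2O3^2-) = 0.02303 × 0.2046 = 4.712 × 10^-3 mol
n(I2) = n(S2O3^2-)/2 = 2.356 × 10^-3 mol
From the 1:3 ratio, n(IO3^-) in the aliquot = 1/3 × 2.356 × 10^-3 = 7.853 × 10^-4 mol
[IO3^-] = 7.853 × 10^-4 / 0.009850 = 0.07973 mol/L

0.07973 mol/L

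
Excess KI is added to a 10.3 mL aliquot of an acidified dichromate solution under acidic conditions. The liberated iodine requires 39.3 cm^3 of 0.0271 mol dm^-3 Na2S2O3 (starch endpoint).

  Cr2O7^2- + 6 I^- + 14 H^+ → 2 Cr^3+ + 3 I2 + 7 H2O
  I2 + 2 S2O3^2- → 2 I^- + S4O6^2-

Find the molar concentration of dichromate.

0.0172 mol/L

n(S2O3^2-) = 0.0393 × 0.0271 = 1.07 × 10^-3 mol
n(I2) = n(S2O3^2-)/2 = 5.33 × 10^-4 mol
From the 1:3 ratio, n(Cr2O7^2-) in the aliquot = 1/3 × 5.33 × 10^-4 = 1.78 × 10^-4 mol
[Cr2O7^2-] = 1.78 × 10^-4 / 0.0103 = 0.0172 mol/L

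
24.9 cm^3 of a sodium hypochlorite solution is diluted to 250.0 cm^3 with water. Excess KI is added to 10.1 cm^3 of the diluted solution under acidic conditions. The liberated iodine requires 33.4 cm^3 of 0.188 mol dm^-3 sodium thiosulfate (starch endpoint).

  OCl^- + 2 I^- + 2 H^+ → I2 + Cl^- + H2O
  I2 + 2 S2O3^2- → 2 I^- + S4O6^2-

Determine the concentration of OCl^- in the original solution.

3.12 mol/L

n(S2O3^2-) = 0.0334 × 0.188 = 6.28 × 10^-3 mol
n(I2) = n(S2O3^2-)/2 = 3.14 × 10^-3 mol
n(OCl^-) in the aliquot = 3.14 × 10^-3 mol (1:1 ratio)
[OCl^-]_dilute = 3.14 × 10^-3 / 0.0101 = 0.311 mol/L
[OCl^-]_original = 0.311 × 250.0/24.9 = 3.12 mol/L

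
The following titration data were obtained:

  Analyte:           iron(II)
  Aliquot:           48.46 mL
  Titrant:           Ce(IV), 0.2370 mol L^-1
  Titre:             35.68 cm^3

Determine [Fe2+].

0.1745 mol/L

Ce^4+ + Fe^2+ → Ce^3+ + Fe^3+
n(Ce4+) = 0.03568 L × 0.2370 mol/L = 8.456 × 10^-3 mol
n(Fe2+) = 8.456 × 10^-3 mol (1:1 mole ratio)
[Fe2+] = 8.456 × 10^-3 mol / 0.04846 L = 0.1745 mol/L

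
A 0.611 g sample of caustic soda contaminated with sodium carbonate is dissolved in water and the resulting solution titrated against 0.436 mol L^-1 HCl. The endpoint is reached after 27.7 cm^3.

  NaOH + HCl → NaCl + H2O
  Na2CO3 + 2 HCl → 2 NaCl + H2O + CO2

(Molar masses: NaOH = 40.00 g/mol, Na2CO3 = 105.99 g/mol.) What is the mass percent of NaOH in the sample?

n(HCl) = 0.0277 × 0.436 = 0.0121 mol
Let x = n(NaOH), y = n(Na2CO3).
Titrant: 1x + 2y = 0.0121;  mass: 40.00x + 105.99y = 0.611
Solving, x = 2.23 × 10^-3 mol, y = 4.92 × 10^-3 mol
mass of NaOH = 2.23 × 10^-3 × 40.00 = 0.0894 g
% NaOH = 0.0894 / 0.611 × 100 = 14.6 %

14.6 %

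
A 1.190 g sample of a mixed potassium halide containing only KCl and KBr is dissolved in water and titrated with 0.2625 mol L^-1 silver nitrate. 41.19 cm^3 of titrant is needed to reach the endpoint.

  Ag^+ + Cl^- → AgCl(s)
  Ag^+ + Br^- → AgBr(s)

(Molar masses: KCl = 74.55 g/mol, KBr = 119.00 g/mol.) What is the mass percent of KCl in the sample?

13.62 %

n(AgNO3) = 0.04119 × 0.2625 = 0.01081 mol
Let x = n(KCl), y = n(KBr).
Titrant: 1x + 1y = 0.01081;  mass: 74.55x + 119.00y = 1.190
Solving, x = 2.175 × 10^-3 mol, y = 8.638 × 10^-3 mol
mass of KCl = 2.175 × 10^-3 × 74.55 = 0.1621 g
% KCl = 0.1621 / 1.190 × 100 = 13.62 %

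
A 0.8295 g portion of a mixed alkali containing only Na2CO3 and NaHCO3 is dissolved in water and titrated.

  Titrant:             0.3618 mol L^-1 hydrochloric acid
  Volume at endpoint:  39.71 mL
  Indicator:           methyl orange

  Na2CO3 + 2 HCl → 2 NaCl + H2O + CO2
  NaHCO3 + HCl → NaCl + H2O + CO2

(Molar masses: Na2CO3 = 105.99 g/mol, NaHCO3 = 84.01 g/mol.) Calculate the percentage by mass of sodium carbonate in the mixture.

n(HCl) = 0.03971 × 0.3618 = 0.01437 mol
Let x = n(Na2CO3), y = n(NaHCO3).
Titrant: 2x + 1y = 0.01437;  mass: 105.99x + 84.01y = 0.8295
Solving, x = 6.085 × 10^-3 mol, y = 2.196 × 10^-3 mol
mass of Na2CO3 = 6.085 × 10^-3 × 105.99 = 0.6450 g
% Na2CO3 = 0.6450 / 0.8295 × 100 = 77.76 %

77.76 %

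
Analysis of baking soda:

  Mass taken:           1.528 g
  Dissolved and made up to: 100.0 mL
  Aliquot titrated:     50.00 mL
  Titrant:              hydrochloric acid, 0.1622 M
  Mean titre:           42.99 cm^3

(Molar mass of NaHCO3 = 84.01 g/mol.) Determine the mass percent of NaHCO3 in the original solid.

76.68 %

NaHCO3 + HCl → NaCl + H2O + CO2
n(HCl) per titration = 0.04299 × 0.1622 = 6.973 × 10^-3 mol
n(NaHCO3) in each aliquot = 6.973 × 10^-3 mol (1:1 ratio)
n(NaHCO3) in the whole flask = 6.973 × 10^-3 × 100.0/50.00 = 0.01395 mol
mass of NaHCO3 = 0.01395 × 84.01 = 1.172 g
% NaHCO3 = 1.172 / 1.528 × 100 = 76.68 %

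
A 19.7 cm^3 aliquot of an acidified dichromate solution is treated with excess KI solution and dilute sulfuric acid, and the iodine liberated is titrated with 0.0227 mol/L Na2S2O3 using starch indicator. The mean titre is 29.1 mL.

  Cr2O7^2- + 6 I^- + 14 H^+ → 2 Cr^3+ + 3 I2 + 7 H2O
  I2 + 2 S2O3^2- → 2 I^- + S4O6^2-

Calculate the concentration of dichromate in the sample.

n(S2O3^2-) = 0.0291 × 0.0227 = 6.61 × 10^-4 mol
n(I2) = n(S2O3^2-)/2 = 3.30 × 10^-4 mol
From the 1:3 ratio, n(Cr2O7^2-) in the aliquot = 1/3 × 3.30 × 10^-4 = 1.10 × 10^-4 mol
[Cr2O7^2-] = 1.10 × 10^-4 / 0.0197 = 0.00559 mol/L

0.00559 mol/L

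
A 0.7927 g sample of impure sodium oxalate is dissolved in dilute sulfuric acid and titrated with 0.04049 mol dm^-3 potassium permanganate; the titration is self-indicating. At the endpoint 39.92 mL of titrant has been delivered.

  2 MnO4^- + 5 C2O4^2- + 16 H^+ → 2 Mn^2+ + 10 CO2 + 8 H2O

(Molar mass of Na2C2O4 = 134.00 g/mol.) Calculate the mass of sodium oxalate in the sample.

0.5415 g

n(KMnO4) = 0.03992 L × 0.04049 mol/L = 1.616 × 10^-3 mol
From the 5:2 ratio, n(Na2C2O4) = 5/2 × 1.616 × 10^-3 = 4.041 × 10^-3 mol
mass of Na2C2O4 = 4.041 × 10^-3 × 134.00 g/mol = 0.5415 g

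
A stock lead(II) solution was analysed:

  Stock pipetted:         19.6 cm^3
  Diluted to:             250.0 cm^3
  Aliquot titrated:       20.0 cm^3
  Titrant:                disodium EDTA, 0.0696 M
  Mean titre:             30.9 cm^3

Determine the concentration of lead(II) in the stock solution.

Pb^2+ + EDTA^4- → [Pb(EDTA)]^2-
n(EDTA) = 0.0309 × 0.0696 = 2.15 × 10^-3 mol
n(Pb2+) in the aliquot = 2.15 × 10^-3 mol (1:1 ratio)
[Pb2+]_dilute = 2.15 × 10^-3 / 0.0200 = 0.108 mol/L
Dilution factor = 250.0 / 19.6 = 12.76
[Pb2+]_stock = 0.108 × 12.76 = 1.37 mol/L

1.37 M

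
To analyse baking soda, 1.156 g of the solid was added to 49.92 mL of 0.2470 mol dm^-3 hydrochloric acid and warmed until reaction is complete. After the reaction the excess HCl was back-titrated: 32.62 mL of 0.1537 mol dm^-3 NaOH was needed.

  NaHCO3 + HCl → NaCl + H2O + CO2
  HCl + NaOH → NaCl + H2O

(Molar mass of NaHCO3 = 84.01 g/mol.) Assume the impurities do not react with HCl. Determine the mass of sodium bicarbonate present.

0.6147 g

n(HCl) added = 0.04992 × 0.2470 = 0.01233 mol
n(NaOH) used in back-titration = 0.03262 × 0.1537 = 5.014 × 10^-3 mol
n(HCl) left over = 5.014 × 10^-3 mol (1:1 ratio)
n(HCl) consumed by analyte = 0.01233 − 5.014 × 10^-3 = 7.317 × 10^-3 mol
n(NaHCO3) = 7.317 × 10^-3 mol (1:1 ratio)
mass of NaHCO3 = 7.317 × 10^-3 × 84.01 = 0.6147 g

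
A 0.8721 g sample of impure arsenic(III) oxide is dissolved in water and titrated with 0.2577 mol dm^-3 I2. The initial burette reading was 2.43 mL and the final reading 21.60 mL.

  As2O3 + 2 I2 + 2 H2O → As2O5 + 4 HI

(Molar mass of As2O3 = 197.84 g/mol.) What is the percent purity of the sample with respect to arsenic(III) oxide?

n(I2) = 0.01917 L × 0.2577 mol/L = 4.940 × 10^-3 mol
From the 1:2 ratio, n(As2O3) = 1/2 × 4.940 × 10^-3 = 2.470 × 10^-3 mol
mass of As2O3 = 2.470 × 10^-3 × 197.84 g/mol = 0.4887 g
% As2O3 = 0.4887 / 0.8721 × 100 = 56.03 %

56.03 %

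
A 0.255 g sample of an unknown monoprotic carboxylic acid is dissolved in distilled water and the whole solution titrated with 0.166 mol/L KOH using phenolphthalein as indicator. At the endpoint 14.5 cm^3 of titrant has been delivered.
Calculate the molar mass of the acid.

106 g/mol

n(KOH) = 0.0145 L × 0.166 mol/L = 2.41 × 10^-3 mol
n(HA) = 2.41 × 10^-3 mol (1:1 ratio)
M = m / n = 0.255 g / 2.41 × 10^-3 mol = 106 g/mol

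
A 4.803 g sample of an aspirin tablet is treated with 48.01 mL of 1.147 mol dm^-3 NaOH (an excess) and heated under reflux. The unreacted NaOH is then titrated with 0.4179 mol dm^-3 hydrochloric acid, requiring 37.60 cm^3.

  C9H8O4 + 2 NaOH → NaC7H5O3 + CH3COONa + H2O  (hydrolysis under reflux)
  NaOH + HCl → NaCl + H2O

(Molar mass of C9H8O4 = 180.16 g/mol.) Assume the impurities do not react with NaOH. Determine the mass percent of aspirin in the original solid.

73.81 %

n(NaOH) added = 0.04801 × 1.147 = 0.05507 mol
n(HCl) used in back-titration = 0.03760 × 0.4179 = 0.01571 mol
n(NaOH) left over = 0.01571 mol (1:1 ratio)
n(NaOH) consumed by analyte = 0.05507 − 0.01571 = 0.03935 mol
From the 1:2 ratio, n(C9H8O4) = 1/2 × 0.03935 = 0.01968 mol
mass of C9H8O4 = 0.01968 × 180.16 = 3.545 g
% C9H8O4 = 3.545 / 4.803 × 100 = 73.81 %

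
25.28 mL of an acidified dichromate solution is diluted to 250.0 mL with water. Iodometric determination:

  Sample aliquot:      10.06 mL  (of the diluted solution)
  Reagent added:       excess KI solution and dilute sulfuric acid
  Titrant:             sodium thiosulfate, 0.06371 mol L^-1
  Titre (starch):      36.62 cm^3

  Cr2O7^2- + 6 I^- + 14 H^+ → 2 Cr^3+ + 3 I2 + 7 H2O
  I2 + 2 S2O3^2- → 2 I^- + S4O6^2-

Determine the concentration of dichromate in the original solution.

n(S2O3^2-) = 0.03662 × 0.06371 = 2.333 × 10^-3 mol
n(I2) = n(S2O3^2-)/2 = 1.167 × 10^-3 mol
From the 1:3 ratio, n(Cr2O7^2-) in the aliquot = 1/3 × 1.167 × 10^-3 = 3.888 × 10^-4 mol
[Cr2O7^2-]_dilute = 3.888 × 10^-4 / 0.01006 = 0.03865 mol/L
[Cr2O7^2-]_original = 0.03865 × 250.0/25.28 = 0.3822 mol/L

0.3822 mol/L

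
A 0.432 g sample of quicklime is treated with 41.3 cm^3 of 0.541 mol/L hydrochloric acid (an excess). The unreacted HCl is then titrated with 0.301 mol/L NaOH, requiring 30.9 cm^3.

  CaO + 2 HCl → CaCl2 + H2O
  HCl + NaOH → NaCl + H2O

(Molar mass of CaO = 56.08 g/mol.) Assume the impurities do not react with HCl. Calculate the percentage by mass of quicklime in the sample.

84.7 %

n(HCl) added = 0.0413 × 0.541 = 0.0223 mol
n(NaOH) used in back-titration = 0.0309 × 0.301 = 9.30 × 10^-3 mol
n(HCl) left over = 9.30 × 10^-3 mol (1:1 ratio)
n(HCl) consumed by analyte = 0.0223 − 9.30 × 10^-3 = 0.0130 mol
From the 1:2 ratio, n(CaO) = 1/2 × 0.0130 = 6.52 × 10^-3 mol
mass of CaO = 6.52 × 10^-3 × 56.08 = 0.366 g
% CaO = 0.366 / 0.432 × 100 = 84.7 %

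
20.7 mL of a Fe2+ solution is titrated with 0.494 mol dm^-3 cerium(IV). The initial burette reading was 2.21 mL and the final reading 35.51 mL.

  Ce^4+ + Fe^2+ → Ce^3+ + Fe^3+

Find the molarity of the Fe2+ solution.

n(Ce4+) = 0.0333 L × 0.494 mol/L = 0.0165 mol
n(Fe2+) = 0.0165 mol (1:1 mole ratio)
[Fe2+] = 0.0165 mol / 0.0207 L = 0.795 mol/L

0.795 mol/L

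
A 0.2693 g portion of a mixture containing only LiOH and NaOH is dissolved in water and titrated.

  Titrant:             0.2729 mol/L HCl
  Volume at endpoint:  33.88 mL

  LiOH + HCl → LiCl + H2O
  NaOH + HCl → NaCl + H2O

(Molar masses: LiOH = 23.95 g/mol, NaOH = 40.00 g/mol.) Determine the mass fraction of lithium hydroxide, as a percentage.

55.71 %

n(HCl) = 0.03388 × 0.2729 = 9.246 × 10^-3 mol
Let x = n(LiOH), y = n(NaOH).
Titrant: 1x + 1y = 9.246 × 10^-3;  mass: 23.95x + 40.00y = 0.2693
Solving, x = 6.264 × 10^-3 mol, y = 2.982 × 10^-3 mol
mass of LiOH = 6.264 × 10^-3 × 23.95 = 0.1500 g
% LiOH = 0.1500 / 0.2693 × 100 = 55.71 %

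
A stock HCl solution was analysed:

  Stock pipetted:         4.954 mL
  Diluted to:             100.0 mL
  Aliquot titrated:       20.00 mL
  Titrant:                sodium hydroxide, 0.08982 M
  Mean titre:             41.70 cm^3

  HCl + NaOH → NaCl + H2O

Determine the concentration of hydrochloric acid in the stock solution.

3.780 M

n(NaOH) = 0.04170 × 0.08982 = 3.745 × 10^-3 mol
n(HCl) in the aliquot = 3.745 × 10^-3 mol (1:1 ratio)
[HCl]_dilute = 3.745 × 10^-3 / 0.02000 = 0.1873 mol/L
Dilution factor = 100.0 / 4.954 = 20.19
[HCl]_stock = 0.1873 × 20.19 = 3.780 mol/L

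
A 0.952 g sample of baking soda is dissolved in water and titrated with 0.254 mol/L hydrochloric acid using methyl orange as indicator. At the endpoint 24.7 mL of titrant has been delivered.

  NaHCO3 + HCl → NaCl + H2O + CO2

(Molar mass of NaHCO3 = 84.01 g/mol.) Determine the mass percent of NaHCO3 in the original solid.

n(HCl) = 0.0247 L × 0.254 mol/L = 6.27 × 10^-3 mol
n(NaHCO3) = 6.27 × 10^-3 mol (1:1 ratio)
mass of NaHCO3 = 6.27 × 10^-3 × 84.01 g/mol = 0.527 g
% NaHCO3 = 0.527 / 0.952 × 100 = 55.4 %

55.4 %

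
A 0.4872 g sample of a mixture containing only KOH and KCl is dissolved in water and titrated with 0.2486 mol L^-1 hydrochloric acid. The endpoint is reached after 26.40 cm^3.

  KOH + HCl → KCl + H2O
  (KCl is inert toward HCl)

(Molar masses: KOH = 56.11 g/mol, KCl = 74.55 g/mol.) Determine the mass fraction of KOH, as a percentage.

75.59 %

n(HCl) = 0.02640 × 0.2486 = 6.563 × 10^-3 mol
Let x = n(KOH), y = n(KCl).
Titrant: 1x = 6.563 × 10^-3;  mass: 56.11x + 74.55y = 0.4872
Solving, x = 6.563 × 10^-3 mol, y = 1.596 × 10^-3 mol
mass of KOH = 6.563 × 10^-3 × 56.11 = 0.3683 g
% KOH = 0.3683 / 0.4872 × 100 = 75.59 %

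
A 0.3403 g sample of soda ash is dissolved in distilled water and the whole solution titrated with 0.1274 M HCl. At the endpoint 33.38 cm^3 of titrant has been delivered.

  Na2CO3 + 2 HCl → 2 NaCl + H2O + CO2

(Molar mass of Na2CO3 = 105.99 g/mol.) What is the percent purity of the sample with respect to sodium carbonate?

66.23 %

n(HCl) = 0.03338 L × 0.1274 mol/L = 4.253 × 10^-3 mol
From the 1:2 ratio, n(Na2CO3) = 1/2 × 4.253 × 10^-3 = 2.126 × 10^-3 mol
mass of Na2CO3 = 2.126 × 10^-3 × 105.99 g/mol = 0.2254 g
% Na2CO3 = 0.2254 / 0.3403 × 100 = 66.23 %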